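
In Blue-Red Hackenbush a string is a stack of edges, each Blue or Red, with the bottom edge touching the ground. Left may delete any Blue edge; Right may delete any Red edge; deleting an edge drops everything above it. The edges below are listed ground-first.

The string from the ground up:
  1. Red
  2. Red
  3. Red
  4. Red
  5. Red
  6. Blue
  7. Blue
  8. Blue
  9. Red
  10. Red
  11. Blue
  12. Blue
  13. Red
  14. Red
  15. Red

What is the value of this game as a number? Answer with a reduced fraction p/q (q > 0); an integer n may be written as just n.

-4303/1024

Prefix values for Red Red Red Red Red Blue Blue Blue Red Red Blue Blue Red Red Red via {L|R} + simplicity:
G_1 [R]  L=[—]  R=[0]  = -1
G_2 [RR]  L=[—]  R=[-1,0]  = -2
G_3 [RRR]  L=[—]  R=[-2,-1,0]  = -3
G_4 [RRRR]  L=[—]  R=[-3,-2,-1,0]  = -4
G_5 [RRRRR]  L=[—]  R=[-4,-3,-2,-1,0]  = -5
G_6 [RRRRRB]  L=[-5]  R=[-4,-3,-2,-1,0]  = -9/2
G_7 [RRRRRBB]  L=[-5,-9/2]  R=[-4,-3,-2,-1,0]  = -17/4
G_8 [RRRRRBBB]  L=[-5,-9/2,-17/4]  R=[-4,-3,-2,-1,0]  = -33/8
G_9 [RRRRRBBBR]  L=[-5,-9/2,-17/4]  R=[-33/8,-4,-3,-2,-1,0]  = -67/16
G_10 [RRRRRBBBRR]  L=[-5,-9/2,-17/4]  R=[-67/16,-33/8,-4,-3,-2,-1,0]  = -135/32
G_11 [RRRRRBBBRRB]  L=[-5,-9/2,-17/4,-135/32]  R=[-67/16,-33/8,-4,-3,-2,-1,0]  = -269/64
G_12 [RRRRRBBBRRBB]  L=[-5,-9/2,-17/4,-135/32,-269/64]  R=[-67/16,-33/8,-4,-3,-2,-1,0]  = -537/128
G_13 [RRRRRBBBRRBBR]  L=[-5,-9/2,-17/4,-135/32,-269/64]  R=[-537/128,-67/16,-33/8,-4,-3,-2,-1,0]  = -1075/256
G_14 [RRRRRBBBRRBBRR]  L=[-5,-9/2,-17/4,-135/32,-269/64]  R=[-1075/256,-537/128,-67/16,-33/8,-4,-3,-2,-1,0]  = -2151/512
G_15 [RRRRRBBBRRBBRRR]  L=[-5,-9/2,-17/4,-135/32,-269/64]  R=[-2151/512,-1075/256,-537/128,-67/16,-33/8,-4,-3,-2,-1,0]  = -4303/1024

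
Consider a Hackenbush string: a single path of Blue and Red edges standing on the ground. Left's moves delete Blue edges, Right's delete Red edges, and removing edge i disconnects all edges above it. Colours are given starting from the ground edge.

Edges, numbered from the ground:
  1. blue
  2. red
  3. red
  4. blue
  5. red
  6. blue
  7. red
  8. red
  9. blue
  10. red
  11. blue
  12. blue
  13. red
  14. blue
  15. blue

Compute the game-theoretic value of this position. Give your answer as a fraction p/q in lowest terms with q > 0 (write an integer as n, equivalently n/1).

5303/16384

1 of 15 · b · max L 0 · min R +∞ → 1
2 of 15 · br · max L 0 · min R 1 → 1/2
3 of 15 · brr · max L 0 · min R 1/2 → 1/4
4 of 15 · brrb · max L 1/4 · min R 1/2 → 3/8
5 of 15 · brrbr · max L 1/4 · min R 3/8 → 5/16
6 of 15 · brrbrb · max L 5/16 · min R 3/8 → 11/32
7 of 15 · brrbrbr · max L 5/16 · min R 11/32 → 21/64
8 of 15 · brrbrbrr · max L 5/16 · min R 21/64 → 41/128
9 of 15 · brrbrbrrb · max L 41/128 · min R 21/64 → 83/256
10 of 15 · brrbrbrrbr · max L 41/128 · min R 83/256 → 165/512
11 of 15 · brrbrbrrbrb · max L 165/512 · min R 83/256 → 331/1024
12 of 15 · brrbrbrrbrbb · max L 331/1024 · min R 83/256 → 663/2048
13 of 15 · brrbrbrrbrbbr · max L 331/1024 · min R 663/2048 → 1325/4096
14 of 15 · brrbrbrrbrbbrb · max L 1325/4096 · min R 663/2048 → 2651/8192
15 of 15 · brrbrbrrbrbbrbb · max L 2651/8192 · min R 663/2048 → 5303/16384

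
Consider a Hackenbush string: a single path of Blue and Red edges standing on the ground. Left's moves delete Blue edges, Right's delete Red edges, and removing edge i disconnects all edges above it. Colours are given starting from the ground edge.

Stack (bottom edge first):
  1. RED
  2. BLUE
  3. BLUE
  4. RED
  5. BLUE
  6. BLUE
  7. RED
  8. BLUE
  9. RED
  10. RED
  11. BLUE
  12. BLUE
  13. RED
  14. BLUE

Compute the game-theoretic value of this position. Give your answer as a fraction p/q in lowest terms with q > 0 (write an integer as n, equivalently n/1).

-2405/8192

val(R) = { ∅ | 0 } so -1
val(RB) = { -1 | 0 } so -1/2
val(RBB) = { -1; -1/2 | 0 } so -1/4
val(RBBR) = { -1; -1/2 | -1/4; 0 } so -3/8
val(RBBRB) = { -1; -1/2; -3/8 | -1/4; 0 } so -5/16
val(RBBRBB) = { -1; -1/2; -3/8; -5/16 | -1/4; 0 } so -9/32
val(RBBRBBR) = { -1; -1/2; -3/8; -5/16 | -9/32; -1/4; 0 } so -19/64
val(RBBRBBRB) = { -1; -1/2; -3/8; -5/16; -19/64 | -9/32; -1/4; 0 } so -37/128
val(RBBRBBRBR) = { -1; -1/2; -3/8; -5/16; -19/64 | -37/128; -9/32; -1/4; 0 } so -75/256
val(RBBRBBRBRR) = { -1; -1/2; -3/8; -5/16; -19/64 | -75/256; -37/128; -9/32; -1/4; 0 } so -151/512
val(RBBRBBRBRRB) = { -1; -1/2; -3/8; -5/16; -19/64; -151/512 | -75/256; -37/128; -9/32; -1/4; 0 } so -301/1024
val(RBBRBBRBRRBB) = { -1; -1/2; -3/8; -5/16; -19/64; -151/512; -301/1024 | -75/256; -37/128; -9/32; -1/4; 0 } so -601/2048
val(RBBRBBRBRRBBR) = { -1; -1/2; -3/8; -5/16; -19/64; -151/512; -301/1024 | -601/2048; -75/256; -37/128; -9/32; -1/4; 0 } so -1203/4096
val(RBBRBBRBRRBBRB) = { -1; -1/2; -3/8; -5/16; -19/64; -151/512; -301/1024; -1203/4096 | -601/2048; -75/256; -37/128; -9/32; -1/4; 0 } so -2405/8192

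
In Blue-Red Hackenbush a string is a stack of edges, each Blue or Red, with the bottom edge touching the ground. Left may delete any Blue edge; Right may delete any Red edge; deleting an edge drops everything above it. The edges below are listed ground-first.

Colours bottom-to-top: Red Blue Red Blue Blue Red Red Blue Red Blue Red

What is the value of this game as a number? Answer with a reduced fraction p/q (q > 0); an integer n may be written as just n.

-619/1024

Recurse on prefixes of the 11-edge string Red Blue Red Blue Blue Red Red Blue Red Blue Red:
g(R) = { — | 0 } gives -1
g(RB) = { -1 | 0 } gives -1/2
g(RBR) = { -1 | -1/2,0 } gives -3/4
g(RBRB) = { -1,-3/4 | -1/2,0 } gives -5/8
g(RBRBB) = { -1,-3/4,-5/8 | -1/2,0 } gives -9/16
g(RBRBBR) = { -1,-3/4,-5/8 | -9/16,-1/2,0 } gives -19/32
g(RBRBBRR) = { -1,-3/4,-5/8 | -19/32,-9/16,-1/2,0 } gives -39/64
g(RBRBBRRB) = { -1,-3/4,-5/8,-39/64 | -19/32,-9/16,-1/2,0 } gives -77/128
g(RBRBBRRBR) = { -1,-3/4,-5/8,-39/64 | -77/128,-19/32,-9/16,-1/2,0 } gives -155/256
g(RBRBBRRBRB) = { -1,-3/4,-5/8,-39/64,-155/256 | -77/128,-19/32,-9/16,-1/2,0 } gives -309/512
g(RBRBBRRBRBR) = { -1,-3/4,-5/8,-39/64,-155/256 | -309/512,-77/128,-19/32,-9/16,-1/2,0 } gives -619/1024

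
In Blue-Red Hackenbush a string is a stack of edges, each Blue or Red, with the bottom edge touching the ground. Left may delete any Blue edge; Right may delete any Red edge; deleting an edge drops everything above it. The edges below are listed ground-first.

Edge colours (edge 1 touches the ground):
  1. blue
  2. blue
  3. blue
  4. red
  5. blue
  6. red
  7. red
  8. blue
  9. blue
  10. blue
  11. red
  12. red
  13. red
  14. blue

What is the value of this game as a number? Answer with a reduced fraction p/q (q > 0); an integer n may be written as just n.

1 of 14 · b · max L 0 · min R +∞ ⇒ 1
2 of 14 · bb · max L 1 · min R +∞ ⇒ 2
3 of 14 · bbb · max L 2 · min R +∞ ⇒ 3
4 of 14 · bbbr · max L 2 · min R 3 ⇒ 5/2
5 of 14 · bbbrb · max L 5/2 · min R 3 ⇒ 11/4
6 of 14 · bbbrbr · max L 5/2 · min R 11/4 ⇒ 21/8
7 of 14 · bbbrbrr · max L 5/2 · min R 21/8 ⇒ 41/16
8 of 14 · bbbrbrrb · max L 41/16 · min R 21/8 ⇒ 83/32
9 of 14 · bbbrbrrbb · max L 83/32 · min R 21/8 ⇒ 167/64
10 of 14 · bbbrbrrbbb · max L 167/64 · min R 21/8 ⇒ 335/128
11 of 14 · bbbrbrrbbbr · max L 167/64 · min R 335/128 ⇒ 669/256
12 of 14 · bbbrbrrbbbrr · max L 167/64 · min R 669/256 ⇒ 1337/512
13 of 14 · bbbrbrrbbbrrr · max L 167/64 · min R 1337/512 ⇒ 2673/1024
14 of 14 · bbbrbrrbbbrrrb · max L 2673/1024 · min R 1337/512 ⇒ 5347/2048

5347/2048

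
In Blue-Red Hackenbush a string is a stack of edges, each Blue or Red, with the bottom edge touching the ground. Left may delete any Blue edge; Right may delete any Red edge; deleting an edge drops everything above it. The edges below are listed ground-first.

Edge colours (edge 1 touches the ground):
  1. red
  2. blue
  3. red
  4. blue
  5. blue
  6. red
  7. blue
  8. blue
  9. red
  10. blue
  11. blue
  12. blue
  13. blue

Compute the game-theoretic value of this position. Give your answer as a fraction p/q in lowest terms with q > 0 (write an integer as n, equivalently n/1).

val(r) = { ∅ | 0 } gives -1
val(rb) = { -1 | 0 } gives -1/2
val(rbr) = { -1 | -1/2 0 } gives -3/4
val(rbrb) = { -1 -3/4 | -1/2 0 } gives -5/8
val(rbrbb) = { -1 -3/4 -5/8 | -1/2 0 } gives -9/16
val(rbrbbr) = { -1 -3/4 -5/8 | -9/16 -1/2 0 } gives -19/32
val(rbrbbrb) = { -1 -3/4 -5/8 -19/32 | -9/16 -1/2 0 } gives -37/64
val(rbrbbrbb) = { -1 -3/4 -5/8 -19/32 -37/64 | -9/16 -1/2 0 } gives -73/128
val(rbrbbrbbr) = { -1 -3/4 -5/8 -19/32 -37/64 | -73/128 -9/16 -1/2 0 } gives -147/256
val(rbrbbrbbrb) = { -1 -3/4 -5/8 -19/32 -37/64 -147/256 | -73/128 -9/16 -1/2 0 } gives -293/512
val(rbrbbrbbrbb) = { -1 -3/4 -5/8 -19/32 -37/64 -147/256 -293/512 | -73/128 -9/16 -1/2 0 } gives -585/1024
val(rbrbbrbbrbbb) = { -1 -3/4 -5/8 -19/32 -37/64 -147/256 -293/512 -585/1024 | -73/128 -9/16 -1/2 0 } gives -1169/2048
val(rbrbbrbbrbbbb) = { -1 -3/4 -5/8 -19/32 -37/64 -147/256 -293/512 -585/1024 -1169/2048 | -73/128 -9/16 -1/2 0 } gives -2337/4096

-2337/4096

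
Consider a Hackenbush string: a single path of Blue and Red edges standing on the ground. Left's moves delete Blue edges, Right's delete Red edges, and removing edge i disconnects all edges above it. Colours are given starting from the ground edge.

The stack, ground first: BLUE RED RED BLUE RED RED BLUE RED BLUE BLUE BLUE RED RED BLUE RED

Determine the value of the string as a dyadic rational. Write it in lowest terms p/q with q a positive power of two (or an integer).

Prefix values for BLUE RED RED BLUE RED RED BLUE RED BLUE BLUE BLUE RED RED BLUE RED via {L|R} + simplicity:
B: Left { 0 }, Right { — } gives simplest 1
BR: Left { 0 }, Right { 1 } gives simplest 1/2
BRR: Left { 0 }, Right { 1/2; 1 } gives simplest 1/4
BRRB: Left { 0; 1/4 }, Right { 1/2; 1 } gives simplest 3/8
BRRBR: Left { 0; 1/4 }, Right { 3/8; 1/2; 1 } gives simplest 5/16
BRRBRR: Left { 0; 1/4 }, Right { 5/16; 3/8; 1/2; 1 } gives simplest 9/32
BRRBRRB: Left { 0; 1/4; 9/32 }, Right { 5/16; 3/8; 1/2; 1 } gives simplest 19/64
BRRBRRBR: Left { 0; 1/4; 9/32 }, Right { 19/64; 5/16; 3/8; 1/2; 1 } gives simplest 37/128
BRRBRRBRB: Left { 0; 1/4; 9/32; 37/128 }, Right { 19/64; 5/16; 3/8; 1/2; 1 } gives simplest 75/256
BRRBRRBRBB: Left { 0; 1/4; 9/32; 37/128; 75/256 }, Right { 19/64; 5/16; 3/8; 1/2; 1 } gives simplest 151/512
BRRBRRBRBBB: Left { 0; 1/4; 9/32; 37/128; 75/256; 151/512 }, Right { 19/64; 5/16; 3/8; 1/2; 1 } gives simplest 303/1024
BRRBRRBRBBBR: Left { 0; 1/4; 9/32; 37/128; 75/256; 151/512 }, Right { 303/1024; 19/64; 5/16; 3/8; 1/2; 1 } gives simplest 605/2048
BRRBRRBRBBBRR: Left { 0; 1/4; 9/32; 37/128; 75/256; 151/512 }, Right { 605/2048; 303/1024; 19/64; 5/16; 3/8; 1/2; 1 } gives simplest 1209/4096
BRRBRRBRBBBRRB: Left { 0; 1/4; 9/32; 37/128; 75/256; 151/512; 1209/4096 }, Right { 605/2048; 303/1024; 19/64; 5/16; 3/8; 1/2; 1 } gives simplest 2419/8192
BRRBRRBRBBBRRBR: Left { 0; 1/4; 9/32; 37/128; 75/256; 151/512; 1209/4096 }, Right { 2419/8192; 605/2048; 303/1024; 19/64; 5/16; 3/8; 1/2; 1 } gives simplest 4837/16384

4837/16384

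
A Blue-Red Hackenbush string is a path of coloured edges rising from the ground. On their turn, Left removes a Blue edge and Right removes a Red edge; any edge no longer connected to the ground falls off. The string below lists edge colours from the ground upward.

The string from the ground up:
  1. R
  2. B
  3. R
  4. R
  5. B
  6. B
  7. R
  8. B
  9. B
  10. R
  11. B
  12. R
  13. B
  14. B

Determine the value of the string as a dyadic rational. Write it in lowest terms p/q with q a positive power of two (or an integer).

-6441/8192

edge 1 of 14 (R): { (no moves) | 0 } — -1
edge 2 of 14 (B): { -1 | 0 } — -1/2
edge 3 of 14 (R): { -1 | -1/2,0 } — -3/4
edge 4 of 14 (R): { -1 | -3/4,-1/2,0 } — -7/8
edge 5 of 14 (B): { -1,-7/8 | -3/4,-1/2,0 } — -13/16
edge 6 of 14 (B): { -1,-7/8,-13/16 | -3/4,-1/2,0 } — -25/32
edge 7 of 14 (R): { -1,-7/8,-13/16 | -25/32,-3/4,-1/2,0 } — -51/64
edge 8 of 14 (B): { -1,-7/8,-13/16,-51/64 | -25/32,-3/4,-1/2,0 } — -101/128
edge 9 of 14 (B): { -1,-7/8,-13/16,-51/64,-101/128 | -25/32,-3/4,-1/2,0 } — -201/256
edge 10 of 14 (R): { -1,-7/8,-13/16,-51/64,-101/128 | -201/256,-25/32,-3/4,-1/2,0 } — -403/512
edge 11 of 14 (B): { -1,-7/8,-13/16,-51/64,-101/128,-403/512 | -201/256,-25/32,-3/4,-1/2,0 } — -805/1024
edge 12 of 14 (R): { -1,-7/8,-13/16,-51/64,-101/128,-403/512 | -805/1024,-201/256,-25/32,-3/4,-1/2,0 } — -1611/2048
edge 13 of 14 (B): { -1,-7/8,-13/16,-51/64,-101/128,-403/512,-1611/2048 | -805/1024,-201/256,-25/32,-3/4,-1/2,0 } — -3221/4096
edge 14 of 14 (B): { -1,-7/8,-13/16,-51/64,-101/128,-403/512,-1611/2048,-3221/4096 | -805/1024,-201/256,-25/32,-3/4,-1/2,0 } — -6441/8192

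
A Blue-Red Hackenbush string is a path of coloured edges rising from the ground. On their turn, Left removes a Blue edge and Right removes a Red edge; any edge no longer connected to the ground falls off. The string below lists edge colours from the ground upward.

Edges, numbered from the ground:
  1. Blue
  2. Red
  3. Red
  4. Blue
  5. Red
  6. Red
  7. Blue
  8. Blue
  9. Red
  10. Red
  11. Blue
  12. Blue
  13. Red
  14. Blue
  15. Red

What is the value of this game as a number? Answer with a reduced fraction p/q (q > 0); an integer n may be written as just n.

4917/16384

value(B) = { 0 | (no moves) } → 1
value(BR) = { 0 | 1 } → 1/2
value(BRR) = { 0 | 1/2 1 } → 1/4
value(BRRB) = { 0 1/4 | 1/2 1 } → 3/8
value(BRRBR) = { 0 1/4 | 3/8 1/2 1 } → 5/16
value(BRRBRR) = { 0 1/4 | 5/16 3/8 1/2 1 } → 9/32
value(BRRBRRB) = { 0 1/4 9/32 | 5/16 3/8 1/2 1 } → 19/64
value(BRRBRRBB) = { 0 1/4 9/32 19/64 | 5/16 3/8 1/2 1 } → 39/128
value(BRRBRRBBR) = { 0 1/4 9/32 19/64 | 39/128 5/16 3/8 1/2 1 } → 77/256
value(BRRBRRBBRR) = { 0 1/4 9/32 19/64 | 77/256 39/128 5/16 3/8 1/2 1 } → 153/512
value(BRRBRRBBRRB) = { 0 1/4 9/32 19/64 153/512 | 77/256 39/128 5/16 3/8 1/2 1 } → 307/1024
value(BRRBRRBBRRBB) = { 0 1/4 9/32 19/64 153/512 307/1024 | 77/256 39/128 5/16 3/8 1/2 1 } → 615/2048
value(BRRBRRBBRRBBR) = { 0 1/4 9/32 19/64 153/512 307/1024 | 615/2048 77/256 39/128 5/16 3/8 1/2 1 } → 1229/4096
value(BRRBRRBBRRBBRB) = { 0 1/4 9/32 19/64 153/512 307/1024 1229/4096 | 615/2048 77/256 39/128 5/16 3/8 1/2 1 } → 2459/8192
value(BRRBRRBBRRBBRBR) = { 0 1/4 9/32 19/64 153/512 307/1024 1229/4096 | 2459/8192 615/2048 77/256 39/128 5/16 3/8 1/2 1 } → 4917/16384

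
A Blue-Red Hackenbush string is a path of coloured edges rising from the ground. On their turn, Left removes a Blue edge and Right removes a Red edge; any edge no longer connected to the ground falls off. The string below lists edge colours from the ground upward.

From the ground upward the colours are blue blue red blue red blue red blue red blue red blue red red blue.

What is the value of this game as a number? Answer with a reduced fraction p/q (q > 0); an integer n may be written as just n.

Build value(s[:k]) for k = 1..15, string s = blue blue red blue red blue red blue red blue red blue red red blue.
1 of 15 · b · max L 0 · min R +∞ = 1
2 of 15 · bb · max L 1 · min R +∞ = 2
3 of 15 · bbr · max L 1 · min R 2 = 3/2
4 of 15 · bbrb · max L 3/2 · min R 2 = 7/4
5 of 15 · bbrbr · max L 3/2 · min R 7/4 = 13/8
6 of 15 · bbrbrb · max L 13/8 · min R 7/4 = 27/16
7 of 15 · bbrbrbr · max L 13/8 · min R 27/16 = 53/32
8 of 15 · bbrbrbrb · max L 53/32 · min R 27/16 = 107/64
9 of 15 · bbrbrbrbr · max L 53/32 · min R 107/64 = 213/128
10 of 15 · bbrbrbrbrb · max L 213/128 · min R 107/64 = 427/256
11 of 15 · bbrbrbrbrbr · max L 213/128 · min R 427/256 = 853/512
12 of 15 · bbrbrbrbrbrb · max L 853/512 · min R 427/256 = 1707/1024
13 of 15 · bbrbrbrbrbrbr · max L 853/512 · min R 1707/1024 = 3413/2048
14 of 15 · bbrbrbrbrbrbrr · max L 853/512 · min R 3413/2048 = 6825/4096
15 of 15 · bbrbrbrbrbrbrrb · max L 6825/4096 · min R 3413/2048 = 13651/8192

13651/8192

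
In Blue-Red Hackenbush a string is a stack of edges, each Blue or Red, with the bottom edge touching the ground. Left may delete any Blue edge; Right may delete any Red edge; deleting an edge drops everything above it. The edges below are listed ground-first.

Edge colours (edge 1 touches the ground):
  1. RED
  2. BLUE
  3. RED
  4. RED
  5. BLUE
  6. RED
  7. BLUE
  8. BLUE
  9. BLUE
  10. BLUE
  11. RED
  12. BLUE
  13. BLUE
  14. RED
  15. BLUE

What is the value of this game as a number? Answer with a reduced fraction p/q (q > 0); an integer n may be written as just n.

R: Left { · }, Right { 0 } → simplest -1
RB: Left { -1 }, Right { 0 } → simplest -1/2
RBR: Left { -1 }, Right { -1/2; 0 } → simplest -3/4
RBRR: Left { -1 }, Right { -3/4; -1/2; 0 } → simplest -7/8
RBRRB: Left { -1; -7/8 }, Right { -3/4; -1/2; 0 } → simplest -13/16
RBRRBR: Left { -1; -7/8 }, Right { -13/16; -3/4; -1/2; 0 } → simplest -27/32
RBRRBRB: Left { -1; -7/8; -27/32 }, Right { -13/16; -3/4; -1/2; 0 } → simplest -53/64
RBRRBRBB: Left { -1; -7/8; -27/32; -53/64 }, Right { -13/16; -3/4; -1/2; 0 } → simplest -105/128
RBRRBRBBB: Left { -1; -7/8; -27/32; -53/64; -105/128 }, Right { -13/16; -3/4; -1/2; 0 } → simplest -209/256
RBRRBRBBBB: Left { -1; -7/8; -27/32; -53/64; -105/128; -209/256 }, Right { -13/16; -3/4; -1/2; 0 } → simplest -417/512
RBRRBRBBBBR: Left { -1; -7/8; -27/32; -53/64; -105/128; -209/256 }, Right { -417/512; -13/16; -3/4; -1/2; 0 } → simplest -835/1024
RBRRBRBBBBRB: Left { -1; -7/8; -27/32; -53/64; -105/128; -209/256; -835/1024 }, Right { -417/512; -13/16; -3/4; -1/2; 0 } → simplest -1669/2048
RBRRBRBBBBRBB: Left { -1; -7/8; -27/32; -53/64; -105/128; -209/256; -835/1024; -1669/2048 }, Right { -417/512; -13/16; -3/4; -1/2; 0 } → simplest -3337/4096
RBRRBRBBBBRBBR: Left { -1; -7/8; -27/32; -53/64; -105/128; -209/256; -835/1024; -1669/2048 }, Right { -3337/4096; -417/512; -13/16; -3/4; -1/2; 0 } → simplest -6675/8192
RBRRBRBBBBRBBRB: Left { -1; -7/8; -27/32; -53/64; -105/128; -209/256; -835/1024; -1669/2048; -6675/8192 }, Right { -3337/4096; -417/512; -13/16; -3/4; -1/2; 0 } → simplest -13349/16384

-13349/16384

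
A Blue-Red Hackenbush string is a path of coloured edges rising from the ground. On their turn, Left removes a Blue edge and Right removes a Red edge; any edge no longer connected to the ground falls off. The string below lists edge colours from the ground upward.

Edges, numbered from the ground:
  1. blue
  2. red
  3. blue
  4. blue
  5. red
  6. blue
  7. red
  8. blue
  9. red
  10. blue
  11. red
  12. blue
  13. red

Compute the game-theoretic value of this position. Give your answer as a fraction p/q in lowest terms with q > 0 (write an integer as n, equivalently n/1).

3413/4096

Recurse on prefixes of the 13-edge string blue red blue blue red blue red blue red blue red blue red:
b: Left { 0 }, Right {  } ⇒ simplest 1
br: Left { 0 }, Right { 1 } ⇒ simplest 1/2
brb: Left { 0,1/2 }, Right { 1 } ⇒ simplest 3/4
brbb: Left { 0,1/2,3/4 }, Right { 1 } ⇒ simplest 7/8
brbbr: Left { 0,1/2,3/4 }, Right { 7/8,1 } ⇒ simplest 13/16
brbbrb: Left { 0,1/2,3/4,13/16 }, Right { 7/8,1 } ⇒ simplest 27/32
brbbrbr: Left { 0,1/2,3/4,13/16 }, Right { 27/32,7/8,1 } ⇒ simplest 53/64
brbbrbrb: Left { 0,1/2,3/4,13/16,53/64 }, Right { 27/32,7/8,1 } ⇒ simplest 107/128
brbbrbrbr: Left { 0,1/2,3/4,13/16,53/64 }, Right { 107/128,27/32,7/8,1 } ⇒ simplest 213/256
brbbrbrbrb: Left { 0,1/2,3/4,13/16,53/64,213/256 }, Right { 107/128,27/32,7/8,1 } ⇒ simplest 427/512
brbbrbrbrbr: Left { 0,1/2,3/4,13/16,53/64,213/256 }, Right { 427/512,107/128,27/32,7/8,1 } ⇒ simplest 853/1024
brbbrbrbrbrb: Left { 0,1/2,3/4,13/16,53/64,213/256,853/1024 }, Right { 427/512,107/128,27/32,7/8,1 } ⇒ simplest 1707/2048
brbbrbrbrbrbr: Left { 0,1/2,3/4,13/16,53/64,213/256,853/1024 }, Right { 1707/2048,427/512,107/128,27/32,7/8,1 } ⇒ simplest 3413/4096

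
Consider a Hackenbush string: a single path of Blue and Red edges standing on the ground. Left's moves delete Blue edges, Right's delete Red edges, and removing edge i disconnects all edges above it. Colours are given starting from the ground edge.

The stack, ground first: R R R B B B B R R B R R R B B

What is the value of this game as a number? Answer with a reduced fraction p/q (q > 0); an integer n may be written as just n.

-8633/4096

Build value(s[:k]) for k = 1..15, string s = R R R B B B B R R B R R R B B.
value(R) = { — | 0 } => -1
value(RR) = { — | -1,0 } => -2
value(RRR) = { — | -2,-1,0 } => -3
value(RRRB) = { -3 | -2,-1,0 } => -5/2
value(RRRBB) = { -3,-5/2 | -2,-1,0 } => -9/4
value(RRRBBB) = { -3,-5/2,-9/4 | -2,-1,0 } => -17/8
value(RRRBBBB) = { -3,-5/2,-9/4,-17/8 | -2,-1,0 } => -33/16
value(RRRBBBBR) = { -3,-5/2,-9/4,-17/8 | -33/16,-2,-1,0 } => -67/32
value(RRRBBBBRR) = { -3,-5/2,-9/4,-17/8 | -67/32,-33/16,-2,-1,0 } => -135/64
value(RRRBBBBRRB) = { -3,-5/2,-9/4,-17/8,-135/64 | -67/32,-33/16,-2,-1,0 } => -269/128
value(RRRBBBBRRBR) = { -3,-5/2,-9/4,-17/8,-135/64 | -269/128,-67/32,-33/16,-2,-1,0 } => -539/256
value(RRRBBBBRRBRR) = { -3,-5/2,-9/4,-17/8,-135/64 | -539/256,-269/128,-67/32,-33/16,-2,-1,0 } => -1079/512
value(RRRBBBBRRBRRR) = { -3,-5/2,-9/4,-17/8,-135/64 | -1079/512,-539/256,-269/128,-67/32,-33/16,-2,-1,0 } => -2159/1024
value(RRRBBBBRRBRRRB) = { -3,-5/2,-9/4,-17/8,-135/64,-2159/1024 | -1079/512,-539/256,-269/128,-67/32,-33/16,-2,-1,0 } => -4317/2048
value(RRRBBBBRRBRRRBB) = { -3,-5/2,-9/4,-17/8,-135/64,-2159/1024,-4317/2048 | -1079/512,-539/256,-269/128,-67/32,-33/16,-2,-1,0 } => -8633/4096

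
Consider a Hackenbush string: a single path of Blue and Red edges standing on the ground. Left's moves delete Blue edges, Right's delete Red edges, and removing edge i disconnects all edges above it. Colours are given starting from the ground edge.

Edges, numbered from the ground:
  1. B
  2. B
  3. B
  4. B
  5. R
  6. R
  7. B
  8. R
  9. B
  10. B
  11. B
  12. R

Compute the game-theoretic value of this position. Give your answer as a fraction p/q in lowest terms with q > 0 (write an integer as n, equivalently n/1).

Recurse on prefixes of the 12-edge string B B B B R R B R B B B R:
edge 1 of 12 (B): { 0 | (no moves) } = 1
edge 2 of 12 (B): { 0,1 | (no moves) } = 2
edge 3 of 12 (B): { 0,1,2 | (no moves) } = 3
edge 4 of 12 (B): { 0,1,2,3 | (no moves) } = 4
edge 5 of 12 (R): { 0,1,2,3 | 4 } = 7/2
edge 6 of 12 (R): { 0,1,2,3 | 7/2,4 } = 13/4
edge 7 of 12 (B): { 0,1,2,3,13/4 | 7/2,4 } = 27/8
edge 8 of 12 (R): { 0,1,2,3,13/4 | 27/8,7/2,4 } = 53/16
edge 9 of 12 (B): { 0,1,2,3,13/4,53/16 | 27/8,7/2,4 } = 107/32
edge 10 of 12 (B): { 0,1,2,3,13/4,53/16,107/32 | 27/8,7/2,4 } = 215/64
edge 11 of 12 (B): { 0,1,2,3,13/4,53/16,107/32,215/64 | 27/8,7/2,4 } = 431/128
edge 12 of 12 (R): { 0,1,2,3,13/4,53/16,107/32,215/64 | 431/128,27/8,7/2,4 } = 861/256

861/256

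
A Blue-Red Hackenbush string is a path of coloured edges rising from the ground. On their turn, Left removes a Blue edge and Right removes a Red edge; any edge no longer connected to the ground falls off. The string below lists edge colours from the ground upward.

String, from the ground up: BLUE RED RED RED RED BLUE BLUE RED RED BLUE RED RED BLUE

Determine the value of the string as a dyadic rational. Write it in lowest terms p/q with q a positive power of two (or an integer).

403/4096

Prefix values for BLUE RED RED RED RED BLUE BLUE RED RED BLUE RED RED BLUE via {L|R} + simplicity:
value_1 [B]  L=[0]  R=[·]  — 1
value_2 [BR]  L=[0]  R=[1]  — 1/2
value_3 [BRR]  L=[0]  R=[1/2 1]  — 1/4
value_4 [BRRR]  L=[0]  R=[1/4 1/2 1]  — 1/8
value_5 [BRRRR]  L=[0]  R=[1/8 1/4 1/2 1]  — 1/16
value_6 [BRRRRB]  L=[0 1/16]  R=[1/8 1/4 1/2 1]  — 3/32
value_7 [BRRRRBB]  L=[0 1/16 3/32]  R=[1/8 1/4 1/2 1]  — 7/64
value_8 [BRRRRBBR]  L=[0 1/16 3/32]  R=[7/64 1/8 1/4 1/2 1]  — 13/128
value_9 [BRRRRBBRR]  L=[0 1/16 3/32]  R=[13/128 7/64 1/8 1/4 1/2 1]  — 25/256
value_10 [BRRRRBBRRB]  L=[0 1/16 3/32 25/256]  R=[13/128 7/64 1/8 1/4 1/2 1]  — 51/512
value_11 [BRRRRBBRRBR]  L=[0 1/16 3/32 25/256]  R=[51/512 13/128 7/64 1/8 1/4 1/2 1]  — 101/1024
value_12 [BRRRRBBRRBRR]  L=[0 1/16 3/32 25/256]  R=[101/1024 51/512 13/128 7/64 1/8 1/4 1/2 1]  — 201/2048
value_13 [BRRRRBBRRBRRB]  L=[0 1/16 3/32 25/256 201/2048]  R=[101/1024 51/512 13/128 7/64 1/8 1/4 1/2 1]  — 403/4096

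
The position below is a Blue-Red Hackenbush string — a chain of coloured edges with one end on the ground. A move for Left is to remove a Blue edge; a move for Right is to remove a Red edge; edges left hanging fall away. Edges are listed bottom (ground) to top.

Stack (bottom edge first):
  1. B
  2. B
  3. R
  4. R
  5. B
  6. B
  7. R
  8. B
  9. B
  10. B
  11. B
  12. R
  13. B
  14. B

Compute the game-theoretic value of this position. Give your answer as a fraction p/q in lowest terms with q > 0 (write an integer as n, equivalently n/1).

5879/4096

G_1 [B]  L=[0]  R=[—]  ⇒ 1
G_2 [BB]  L=[0 1]  R=[—]  ⇒ 2
G_3 [BBR]  L=[0 1]  R=[2]  ⇒ 3/2
G_4 [BBRR]  L=[0 1]  R=[3/2 2]  ⇒ 5/4
G_5 [BBRRB]  L=[0 1 5/4]  R=[3/2 2]  ⇒ 11/8
G_6 [BBRRBB]  L=[0 1 5/4 11/8]  R=[3/2 2]  ⇒ 23/16
G_7 [BBRRBBR]  L=[0 1 5/4 11/8]  R=[23/16 3/2 2]  ⇒ 45/32
G_8 [BBRRBBRB]  L=[0 1 5/4 11/8 45/32]  R=[23/16 3/2 2]  ⇒ 91/64
G_9 [BBRRBBRBB]  L=[0 1 5/4 11/8 45/32 91/64]  R=[23/16 3/2 2]  ⇒ 183/128
G_10 [BBRRBBRBBB]  L=[0 1 5/4 11/8 45/32 91/64 183/128]  R=[23/16 3/2 2]  ⇒ 367/256
G_11 [BBRRBBRBBBB]  L=[0 1 5/4 11/8 45/32 91/64 183/128 367/256]  R=[23/16 3/2 2]  ⇒ 735/512
G_12 [BBRRBBRBBBBR]  L=[0 1 5/4 11/8 45/32 91/64 183/128 367/256]  R=[735/512 23/16 3/2 2]  ⇒ 1469/1024
G_13 [BBRRBBRBBBBRB]  L=[0 1 5/4 11/8 45/32 91/64 183/128 367/256 1469/1024]  R=[735/512 23/16 3/2 2]  ⇒ 2939/2048
G_14 [BBRRBBRBBBBRBB]  L=[0 1 5/4 11/8 45/32 91/64 183/128 367/256 1469/1024 2939/2048]  R=[735/512 23/16 3/2 2]  ⇒ 5879/4096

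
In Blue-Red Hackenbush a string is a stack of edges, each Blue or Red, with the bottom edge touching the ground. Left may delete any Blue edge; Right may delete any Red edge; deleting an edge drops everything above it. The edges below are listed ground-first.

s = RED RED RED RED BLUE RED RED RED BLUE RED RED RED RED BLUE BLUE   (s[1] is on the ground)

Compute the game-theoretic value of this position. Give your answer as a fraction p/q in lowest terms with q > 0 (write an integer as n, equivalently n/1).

-8057/2048

Prefix values for RED RED RED RED BLUE RED RED RED BLUE RED RED RED RED BLUE BLUE via {L|R} + simplicity:
G_1 [R]  L=[none]  R=[0]  => -1
G_2 [RR]  L=[none]  R=[-1; 0]  => -2
G_3 [RRR]  L=[none]  R=[-2; -1; 0]  => -3
G_4 [RRRR]  L=[none]  R=[-3; -2; -1; 0]  => -4
G_5 [RRRRB]  L=[-4]  R=[-3; -2; -1; 0]  => -7/2
G_6 [RRRRBR]  L=[-4]  R=[-7/2; -3; -2; -1; 0]  => -15/4
G_7 [RRRRBRR]  L=[-4]  R=[-15/4; -7/2; -3; -2; -1; 0]  => -31/8
G_8 [RRRRBRRR]  L=[-4]  R=[-31/8; -15/4; -7/2; -3; -2; -1; 0]  => -63/16
G_9 [RRRRBRRRB]  L=[-4; -63/16]  R=[-31/8; -15/4; -7/2; -3; -2; -1; 0]  => -125/32
G_10 [RRRRBRRRBR]  L=[-4; -63/16]  R=[-125/32; -31/8; -15/4; -7/2; -3; -2; -1; 0]  => -251/64
G_11 [RRRRBRRRBRR]  L=[-4; -63/16]  R=[-251/64; -125/32; -31/8; -15/4; -7/2; -3; -2; -1; 0]  => -503/128
G_12 [RRRRBRRRBRRR]  L=[-4; -63/16]  R=[-503/128; -251/64; -125/32; -31/8; -15/4; -7/2; -3; -2; -1; 0]  => -1007/256
G_13 [RRRRBRRRBRRRR]  L=[-4; -63/16]  R=[-1007/256; -503/128; -251/64; -125/32; -31/8; -15/4; -7/2; -3; -2; -1; 0]  => -2015/512
G_14 [RRRRBRRRBRRRRB]  L=[-4; -63/16; -2015/512]  R=[-1007/256; -503/128; -251/64; -125/32; -31/8; -15/4; -7/2; -3; -2; -1; 0]  => -4029/1024
G_15 [RRRRBRRRBRRRRBB]  L=[-4; -63/16; -2015/512; -4029/1024]  R=[-1007/256; -503/128; -251/64; -125/32; -31/8; -15/4; -7/2; -3; -2; -1; 0]  => -8057/2048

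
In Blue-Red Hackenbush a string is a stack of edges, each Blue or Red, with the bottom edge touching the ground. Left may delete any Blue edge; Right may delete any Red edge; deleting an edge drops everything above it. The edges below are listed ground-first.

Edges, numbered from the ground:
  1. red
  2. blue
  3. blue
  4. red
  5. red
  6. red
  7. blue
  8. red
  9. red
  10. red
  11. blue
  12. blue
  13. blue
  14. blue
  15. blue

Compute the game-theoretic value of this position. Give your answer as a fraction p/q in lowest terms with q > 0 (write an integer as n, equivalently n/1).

step 1: add red to get r; options L={ — } R={ 0 } ⇒ -1
step 2: add blue to get rb; options L={ -1 } R={ 0 } ⇒ -1/2
step 3: add blue to get rbb; options L={ -1, -1/2 } R={ 0 } ⇒ -1/4
step 4: add red to get rbbr; options L={ -1, -1/2 } R={ -1/4, 0 } ⇒ -3/8
step 5: add red to get rbbrr; options L={ -1, -1/2 } R={ -3/8, -1/4, 0 } ⇒ -7/16
step 6: add red to get rbbrrr; options L={ -1, -1/2 } R={ -7/16, -3/8, -1/4, 0 } ⇒ -15/32
step 7: add blue to get rbbrrrb; options L={ -1, -1/2, -15/32 } R={ -7/16, -3/8, -1/4, 0 } ⇒ -29/64
step 8: add red to get rbbrrrbr; options L={ -1, -1/2, -15/32 } R={ -29/64, -7/16, -3/8, -1/4, 0 } ⇒ -59/128
step 9: add red to get rbbrrrbrr; options L={ -1, -1/2, -15/32 } R={ -59/128, -29/64, -7/16, -3/8, -1/4, 0 } ⇒ -119/256
step 10: add red to get rbbrrrbrrr; options L={ -1, -1/2, -15/32 } R={ -119/256, -59/128, -29/64, -7/16, -3/8, -1/4, 0 } ⇒ -239/512
step 11: add blue to get rbbrrrbrrrb; options L={ -1, -1/2, -15/32, -239/512 } R={ -119/256, -59/128, -29/64, -7/16, -3/8, -1/4, 0 } ⇒ -477/1024
step 12: add blue to get rbbrrrbrrrbb; options L={ -1, -1/2, -15/32, -239/512, -477/1024 } R={ -119/256, -59/128, -29/64, -7/16, -3/8, -1/4, 0 } ⇒ -953/2048
step 13: add blue to get rbbrrrbrrrbbb; options L={ -1, -1/2, -15/32, -239/512, -477/1024, -953/2048 } R={ -119/256, -59/128, -29/64, -7/16, -3/8, -1/4, 0 } ⇒ -1905/4096
step 14: add blue to get rbbrrrbrrrbbbb; options L={ -1, -1/2, -15/32, -239/512, -477/1024, -953/2048, -1905/4096 } R={ -119/256, -59/128, -29/64, -7/16, -3/8, -1/4, 0 } ⇒ -3809/8192
step 15: add blue to get rbbrrrbrrrbbbbb; options L={ -1, -1/2, -15/32, -239/512, -477/1024, -953/2048, -1905/4096, -3809/8192 } R={ -119/256, -59/128, -29/64, -7/16, -3/8, -1/4, 0 } ⇒ -7617/16384

-7617/16384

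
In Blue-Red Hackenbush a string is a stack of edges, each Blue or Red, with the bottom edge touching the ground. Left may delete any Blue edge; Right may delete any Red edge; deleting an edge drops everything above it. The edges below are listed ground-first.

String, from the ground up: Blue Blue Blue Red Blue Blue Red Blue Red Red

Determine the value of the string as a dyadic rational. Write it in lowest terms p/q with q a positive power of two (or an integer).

361/128

value_1 [B]  L=[0]  R=[—]  = 1
value_2 [BB]  L=[0; 1]  R=[—]  = 2
value_3 [BBB]  L=[0; 1; 2]  R=[—]  = 3
value_4 [BBBR]  L=[0; 1; 2]  R=[3]  = 5/2
value_5 [BBBRB]  L=[0; 1; 2; 5/2]  R=[3]  = 11/4
value_6 [BBBRBB]  L=[0; 1; 2; 5/2; 11/4]  R=[3]  = 23/8
value_7 [BBBRBBR]  L=[0; 1; 2; 5/2; 11/4]  R=[23/8; 3]  = 45/16
value_8 [BBBRBBRB]  L=[0; 1; 2; 5/2; 11/4; 45/16]  R=[23/8; 3]  = 91/32
value_9 [BBBRBBRBR]  L=[0; 1; 2; 5/2; 11/4; 45/16]  R=[91/32; 23/8; 3]  = 181/64
value_10 [BBBRBBRBRR]  L=[0; 1; 2; 5/2; 11/4; 45/16]  R=[181/64; 91/32; 23/8; 3]  = 361/128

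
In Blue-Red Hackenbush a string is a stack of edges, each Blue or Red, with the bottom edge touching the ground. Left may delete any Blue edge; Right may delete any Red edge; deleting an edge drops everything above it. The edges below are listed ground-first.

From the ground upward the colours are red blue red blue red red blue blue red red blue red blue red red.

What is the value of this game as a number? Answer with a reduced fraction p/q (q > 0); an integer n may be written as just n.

Build G(s[:k]) for k = 1..15, string s = red blue red blue red red blue blue red red blue red blue red red.
G(r) = { — | 0 } = -1
G(rb) = { -1 | 0 } = -1/2
G(rbr) = { -1 | -1/2; 0 } = -3/4
G(rbrb) = { -1; -3/4 | -1/2; 0 } = -5/8
G(rbrbr) = { -1; -3/4 | -5/8; -1/2; 0 } = -11/16
G(rbrbrr) = { -1; -3/4 | -11/16; -5/8; -1/2; 0 } = -23/32
G(rbrbrrb) = { -1; -3/4; -23/32 | -11/16; -5/8; -1/2; 0 } = -45/64
G(rbrbrrbb) = { -1; -3/4; -23/32; -45/64 | -11/16; -5/8; -1/2; 0 } = -89/128
G(rbrbrrbbr) = { -1; -3/4; -23/32; -45/64 | -89/128; -11/16; -5/8; -1/2; 0 } = -179/256
G(rbrbrrbbrr) = { -1; -3/4; -23/32; -45/64 | -179/256; -89/128; -11/16; -5/8; -1/2; 0 } = -359/512
G(rbrbrrbbrrb) = { -1; -3/4; -23/32; -45/64; -359/512 | -179/256; -89/128; -11/16; -5/8; -1/2; 0 } = -717/1024
G(rbrbrrbbrrbr) = { -1; -3/4; -23/32; -45/64; -359/512 | -717/1024; -179/256; -89/128; -11/16; -5/8; -1/2; 0 } = -1435/2048
G(rbrbrrbbrrbrb) = { -1; -3/4; -23/32; -45/64; -359/512; -1435/2048 | -717/1024; -179/256; -89/128; -11/16; -5/8; -1/2; 0 } = -2869/4096
G(rbrbrrbbrrbrbr) = { -1; -3/4; -23/32; -45/64; -359/512; -1435/2048 | -2869/4096; -717/1024; -179/256; -89/128; -11/16; -5/8; -1/2; 0 } = -5739/8192
G(rbrbrrbbrrbrbrr) = { -1; -3/4; -23/32; -45/64; -359/512; -1435/2048 | -5739/8192; -2869/4096; -717/1024; -179/256; -89/128; -11/16; -5/8; -1/2; 0 } = -11479/16384

-11479/16384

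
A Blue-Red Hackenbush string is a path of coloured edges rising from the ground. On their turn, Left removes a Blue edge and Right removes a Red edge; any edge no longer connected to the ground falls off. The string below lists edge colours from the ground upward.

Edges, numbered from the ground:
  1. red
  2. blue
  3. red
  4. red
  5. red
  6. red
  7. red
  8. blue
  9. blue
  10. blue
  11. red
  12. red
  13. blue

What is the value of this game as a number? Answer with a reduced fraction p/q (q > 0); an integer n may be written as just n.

1 of 13 · r · max L −∞ · min R 0 so -1
2 of 13 · rb · max L -1 · min R 0 so -1/2
3 of 13 · rbr · max L -1 · min R -1/2 so -3/4
4 of 13 · rbrr · max L -1 · min R -3/4 so -7/8
5 of 13 · rbrrr · max L -1 · min R -7/8 so -15/16
6 of 13 · rbrrrr · max L -1 · min R -15/16 so -31/32
7 of 13 · rbrrrrr · max L -1 · min R -31/32 so -63/64
8 of 13 · rbrrrrrb · max L -63/64 · min R -31/32 so -125/128
9 of 13 · rbrrrrrbb · max L -125/128 · min R -31/32 so -249/256
10 of 13 · rbrrrrrbbb · max L -249/256 · min R -31/32 so -497/512
11 of 13 · rbrrrrrbbbr · max L -249/256 · min R -497/512 so -995/1024
12 of 13 · rbrrrrrbbbrr · max L -249/256 · min R -995/1024 so -1991/2048
13 of 13 · rbrrrrrbbbrrb · max L -1991/2048 · min R -995/1024 so -3981/4096

-3981/4096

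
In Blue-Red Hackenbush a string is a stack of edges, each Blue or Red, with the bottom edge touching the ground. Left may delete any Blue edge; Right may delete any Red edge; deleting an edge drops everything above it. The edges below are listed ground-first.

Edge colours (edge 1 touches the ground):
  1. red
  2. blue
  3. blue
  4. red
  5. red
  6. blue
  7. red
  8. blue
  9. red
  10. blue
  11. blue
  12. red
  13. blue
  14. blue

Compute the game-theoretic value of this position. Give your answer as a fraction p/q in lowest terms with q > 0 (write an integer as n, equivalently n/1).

Prefix values for red blue blue red red blue red blue red blue blue red blue blue via {L|R} + simplicity:
1 of 14 · r · max L −∞ · min R 0 -> -1
2 of 14 · rb · max L -1 · min R 0 -> -1/2
3 of 14 · rbb · max L -1/2 · min R 0 -> -1/4
4 of 14 · rbbr · max L -1/2 · min R -1/4 -> -3/8
5 of 14 · rbbrr · max L -1/2 · min R -3/8 -> -7/16
6 of 14 · rbbrrb · max L -7/16 · min R -3/8 -> -13/32
7 of 14 · rbbrrbr · max L -7/16 · min R -13/32 -> -27/64
8 of 14 · rbbrrbrb · max L -27/64 · min R -13/32 -> -53/128
9 of 14 · rbbrrbrbr · max L -27/64 · min R -53/128 -> -107/256
10 of 14 · rbbrrbrbrb · max L -107/256 · min R -53/128 -> -213/512
11 of 14 · rbbrrbrbrbb · max L -213/512 · min R -53/128 -> -425/1024
12 of 14 · rbbrrbrbrbbr · max L -213/512 · min R -425/1024 -> -851/2048
13 of 14 · rbbrrbrbrbbrb · max L -851/2048 · min R -425/1024 -> -1701/4096
14 of 14 · rbbrrbrbrbbrbb · max L -1701/4096 · min R -425/1024 -> -3401/8192

-3401/8192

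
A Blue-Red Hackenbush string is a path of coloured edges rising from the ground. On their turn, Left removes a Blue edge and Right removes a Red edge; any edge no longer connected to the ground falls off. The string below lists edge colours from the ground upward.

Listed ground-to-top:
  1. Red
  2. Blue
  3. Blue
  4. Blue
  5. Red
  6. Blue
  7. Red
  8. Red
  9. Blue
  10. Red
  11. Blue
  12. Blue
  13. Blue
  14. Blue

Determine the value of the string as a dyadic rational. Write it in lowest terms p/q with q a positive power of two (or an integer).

Recurse on prefixes of the 14-edge string Red Blue Blue Blue Red Blue Red Red Blue Red Blue Blue Blue Blue:
step 1: add Red to get R; options L={  } R={ 0 } ⇒ -1
step 2: add Blue to get RB; options L={ -1 } R={ 0 } ⇒ -1/2
step 3: add Blue to get RBB; options L={ -1,-1/2 } R={ 0 } ⇒ -1/4
step 4: add Blue to get RBBB; options L={ -1,-1/2,-1/4 } R={ 0 } ⇒ -1/8
step 5: add Red to get RBBBR; options L={ -1,-1/2,-1/4 } R={ -1/8,0 } ⇒ -3/16
step 6: add Blue to get RBBBRB; options L={ -1,-1/2,-1/4,-3/16 } R={ -1/8,0 } ⇒ -5/32
step 7: add Red to get RBBBRBR; options L={ -1,-1/2,-1/4,-3/16 } R={ -5/32,-1/8,0 } ⇒ -11/64
step 8: add Red to get RBBBRBRR; options L={ -1,-1/2,-1/4,-3/16 } R={ -11/64,-5/32,-1/8,0 } ⇒ -23/128
step 9: add Blue to get RBBBRBRRB; options L={ -1,-1/2,-1/4,-3/16,-23/128 } R={ -11/64,-5/32,-1/8,0 } ⇒ -45/256
step 10: add Red to get RBBBRBRRBR; options L={ -1,-1/2,-1/4,-3/16,-23/128 } R={ -45/256,-11/64,-5/32,-1/8,0 } ⇒ -91/512
step 11: add Blue to get RBBBRBRRBRB; options L={ -1,-1/2,-1/4,-3/16,-23/128,-91/512 } R={ -45/256,-11/64,-5/32,-1/8,0 } ⇒ -181/1024
step 12: add Blue to get RBBBRBRRBRBB; options L={ -1,-1/2,-1/4,-3/16,-23/128,-91/512,-181/1024 } R={ -45/256,-11/64,-5/32,-1/8,0 } ⇒ -361/2048
step 13: add Blue to get RBBBRBRRBRBBB; options L={ -1,-1/2,-1/4,-3/16,-23/128,-91/512,-181/1024,-361/2048 } R={ -45/256,-11/64,-5/32,-1/8,0 } ⇒ -721/4096
step 14: add Blue to get RBBBRBRRBRBBBB; options L={ -1,-1/2,-1/4,-3/16,-23/128,-91/512,-181/1024,-361/2048,-721/4096 } R={ -45/256,-11/64,-5/32,-1/8,0 } ⇒ -1441/8192

-1441/8192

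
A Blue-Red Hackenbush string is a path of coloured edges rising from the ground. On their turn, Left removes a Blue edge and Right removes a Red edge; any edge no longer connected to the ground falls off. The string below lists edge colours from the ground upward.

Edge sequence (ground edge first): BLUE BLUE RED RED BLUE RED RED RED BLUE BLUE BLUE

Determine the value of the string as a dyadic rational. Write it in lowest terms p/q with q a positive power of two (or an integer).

655/512

B: Left { 0 }, Right { — } so simplest 1
BB: Left { 0; 1 }, Right { — } so simplest 2
BBR: Left { 0; 1 }, Right { 2 } so simplest 3/2
BBRR: Left { 0; 1 }, Right { 3/2; 2 } so simplest 5/4
BBRRB: Left { 0; 1; 5/4 }, Right { 3/2; 2 } so simplest 11/8
BBRRBR: Left { 0; 1; 5/4 }, Right { 11/8; 3/2; 2 } so simplest 21/16
BBRRBRR: Left { 0; 1; 5/4 }, Right { 21/16; 11/8; 3/2; 2 } so simplest 41/32
BBRRBRRR: Left { 0; 1; 5/4 }, Right { 41/32; 21/16; 11/8; 3/2; 2 } so simplest 81/64
BBRRBRRRB: Left { 0; 1; 5/4; 81/64 }, Right { 41/32; 21/16; 11/8; 3/2; 2 } so simplest 163/128
BBRRBRRRBB: Left { 0; 1; 5/4; 81/64; 163/128 }, Right { 41/32; 21/16; 11/8; 3/2; 2 } so simplest 327/256
BBRRBRRRBBB: Left { 0; 1; 5/4; 81/64; 163/128; 327/256 }, Right { 41/32; 21/16; 11/8; 3/2; 2 } so simplest 655/512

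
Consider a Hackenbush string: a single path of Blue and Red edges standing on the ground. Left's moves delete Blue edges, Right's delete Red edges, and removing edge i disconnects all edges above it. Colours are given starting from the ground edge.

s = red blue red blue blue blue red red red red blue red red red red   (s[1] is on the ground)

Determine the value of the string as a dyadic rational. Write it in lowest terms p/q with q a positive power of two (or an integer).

-9183/16384

1 of 15 · r · max L −∞ · min R 0 so -1
2 of 15 · rb · max L -1 · min R 0 so -1/2
3 of 15 · rbr · max L -1 · min R -1/2 so -3/4
4 of 15 · rbrb · max L -3/4 · min R -1/2 so -5/8
5 of 15 · rbrbb · max L -5/8 · min R -1/2 so -9/16
6 of 15 · rbrbbb · max L -9/16 · min R -1/2 so -17/32
7 of 15 · rbrbbbr · max L -9/16 · min R -17/32 so -35/64
8 of 15 · rbrbbbrr · max L -9/16 · min R -35/64 so -71/128
9 of 15 · rbrbbbrrr · max L -9/16 · min R -71/128 so -143/256
10 of 15 · rbrbbbrrrr · max L -9/16 · min R -143/256 so -287/512
11 of 15 · rbrbbbrrrrb · max L -287/512 · min R -143/256 so -573/1024
12 of 15 · rbrbbbrrrrbr · max L -287/512 · min R -573/1024 so -1147/2048
13 of 15 · rbrbbbrrrrbrr · max L -287/512 · min R -1147/2048 so -2295/4096
14 of 15 · rbrbbbrrrrbrrr · max L -287/512 · min R -2295/4096 so -4591/8192
15 of 15 · rbrbbbrrrrbrrrr · max L -287/512 · min R -4591/8192 so -9183/16384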